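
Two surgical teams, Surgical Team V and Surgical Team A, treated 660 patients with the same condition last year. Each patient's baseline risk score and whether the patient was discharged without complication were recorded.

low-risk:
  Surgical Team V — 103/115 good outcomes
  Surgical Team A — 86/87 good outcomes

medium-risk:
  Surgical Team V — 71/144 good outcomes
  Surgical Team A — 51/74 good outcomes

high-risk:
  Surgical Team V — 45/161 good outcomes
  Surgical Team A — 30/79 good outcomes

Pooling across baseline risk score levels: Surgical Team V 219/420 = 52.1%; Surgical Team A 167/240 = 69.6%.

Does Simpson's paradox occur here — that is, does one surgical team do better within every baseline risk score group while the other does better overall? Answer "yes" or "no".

no

Within each baseline risk score level (low-risk 89.6% vs 98.9%; medium-risk 49.3% vs 68.9%; high-risk 28.0% vs 38.0%), Surgical Team A has the higher rate every time. Pooled: 52.1% vs 69.6% — Surgical Team A has the higher rate overall. They agree.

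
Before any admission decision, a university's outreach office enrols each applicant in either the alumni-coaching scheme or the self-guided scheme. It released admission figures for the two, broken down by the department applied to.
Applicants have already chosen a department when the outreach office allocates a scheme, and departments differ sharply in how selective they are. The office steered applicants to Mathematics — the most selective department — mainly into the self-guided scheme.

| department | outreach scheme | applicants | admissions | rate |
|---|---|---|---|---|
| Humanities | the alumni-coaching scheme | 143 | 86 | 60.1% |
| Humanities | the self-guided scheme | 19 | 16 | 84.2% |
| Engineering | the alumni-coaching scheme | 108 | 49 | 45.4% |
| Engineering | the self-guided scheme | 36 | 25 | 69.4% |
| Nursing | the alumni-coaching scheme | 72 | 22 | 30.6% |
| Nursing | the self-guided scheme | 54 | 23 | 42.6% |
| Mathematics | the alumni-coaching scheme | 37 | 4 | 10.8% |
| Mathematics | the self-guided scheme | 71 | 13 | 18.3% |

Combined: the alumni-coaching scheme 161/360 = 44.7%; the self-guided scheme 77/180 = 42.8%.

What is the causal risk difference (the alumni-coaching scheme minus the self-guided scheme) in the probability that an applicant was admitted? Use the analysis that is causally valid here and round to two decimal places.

-0.18

Department differs across outreach schemes for reasons unrelated to any effect of the outreach scheme itself, and it separately predicts the outcome — a classic confounder. We must compare within department levels.
Adjusting over the population distribution of department: 0.300·(0.601−0.842) + 0.267·(0.454−0.694) + 0.233·(0.306−0.426) + 0.200·(0.108−0.183) = -0.179.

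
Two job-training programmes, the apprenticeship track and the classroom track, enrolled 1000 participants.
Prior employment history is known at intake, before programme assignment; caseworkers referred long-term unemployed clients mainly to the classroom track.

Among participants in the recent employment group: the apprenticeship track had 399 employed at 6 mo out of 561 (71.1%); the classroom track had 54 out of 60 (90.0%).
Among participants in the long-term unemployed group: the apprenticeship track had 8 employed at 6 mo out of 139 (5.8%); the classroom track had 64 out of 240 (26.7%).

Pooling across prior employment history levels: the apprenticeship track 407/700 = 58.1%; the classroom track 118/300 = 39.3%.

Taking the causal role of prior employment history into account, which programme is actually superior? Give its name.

Within every prior employment history level the classroom track has the higher rate, yet pooled the apprenticeship track does — Simpson's reversal.
The imbalance in prior employment history arose from how participants were allocated, not from anything the programme did; and prior employment history independently affects the outcome. The pooled gap is confounded — condition on prior employment history.
Within each level — recent employment: 71.1% vs 90.0%; long-term unemployed: 5.8% vs 26.7% — the classroom track is higher every time.

the classroom track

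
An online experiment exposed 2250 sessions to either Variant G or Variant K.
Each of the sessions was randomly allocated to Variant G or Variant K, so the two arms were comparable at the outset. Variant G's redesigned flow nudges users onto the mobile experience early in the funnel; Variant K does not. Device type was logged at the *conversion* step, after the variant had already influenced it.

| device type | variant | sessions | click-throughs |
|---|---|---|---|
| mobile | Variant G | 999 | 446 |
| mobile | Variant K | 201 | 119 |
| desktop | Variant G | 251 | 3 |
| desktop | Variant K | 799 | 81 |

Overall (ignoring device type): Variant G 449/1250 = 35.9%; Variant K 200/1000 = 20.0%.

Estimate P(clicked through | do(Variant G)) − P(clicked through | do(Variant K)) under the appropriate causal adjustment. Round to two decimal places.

Device type here is a post-treatment variable shaped by the variant; conditioning on it would introduce bias rather than remove it. The overall comparison is the causal one.
The causal difference is the pooled difference: 0.359 − 0.200 = +0.159.

+0.16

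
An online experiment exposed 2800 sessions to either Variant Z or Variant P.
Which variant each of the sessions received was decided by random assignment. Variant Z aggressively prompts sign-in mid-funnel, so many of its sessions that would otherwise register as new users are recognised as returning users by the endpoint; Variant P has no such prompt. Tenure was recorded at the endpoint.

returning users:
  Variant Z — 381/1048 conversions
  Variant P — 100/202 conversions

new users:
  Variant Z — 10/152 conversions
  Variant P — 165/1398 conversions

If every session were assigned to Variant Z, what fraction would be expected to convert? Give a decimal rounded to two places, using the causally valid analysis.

User tenure lies on the pathway variant → user tenure → outcome, so adjusting for it blocks the indirect effect. For the total causal effect of variant, use the unadjusted pooled rates.
So P(outcome | do(Variant Z)) is just the pooled rate for Variant Z: 391/1200 = 0.326.

0.33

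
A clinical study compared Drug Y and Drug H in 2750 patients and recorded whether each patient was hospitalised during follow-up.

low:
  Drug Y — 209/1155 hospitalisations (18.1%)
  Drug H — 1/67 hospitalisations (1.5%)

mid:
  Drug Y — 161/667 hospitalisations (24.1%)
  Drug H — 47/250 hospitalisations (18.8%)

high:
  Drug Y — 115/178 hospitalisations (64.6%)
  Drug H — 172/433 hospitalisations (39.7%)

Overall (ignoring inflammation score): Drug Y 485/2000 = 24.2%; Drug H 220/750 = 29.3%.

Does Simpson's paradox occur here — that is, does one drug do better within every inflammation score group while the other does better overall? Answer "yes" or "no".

Within each inflammation score level (low 18.1% vs 1.5%; mid 24.1% vs 18.8%; high 64.6% vs 39.7%), Drug H has the lower rate every time. Pooled: 24.2% vs 29.3% — Drug Y has the lower rate overall. The two comparisons disagree.

yes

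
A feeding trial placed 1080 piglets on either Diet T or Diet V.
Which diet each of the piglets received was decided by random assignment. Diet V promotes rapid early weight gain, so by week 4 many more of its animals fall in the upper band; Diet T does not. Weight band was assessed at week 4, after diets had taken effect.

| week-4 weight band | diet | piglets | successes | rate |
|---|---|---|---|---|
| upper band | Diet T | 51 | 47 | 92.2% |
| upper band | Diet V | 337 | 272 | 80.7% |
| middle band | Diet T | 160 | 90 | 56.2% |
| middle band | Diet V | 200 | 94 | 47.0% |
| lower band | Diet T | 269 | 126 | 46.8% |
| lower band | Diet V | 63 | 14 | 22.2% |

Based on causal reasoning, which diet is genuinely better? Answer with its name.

Week-4 weight band lies on the pathway diet → week-4 weight band → outcome, so adjusting for it blocks the indirect effect. For the total causal effect of diet, use the unadjusted pooled rates.
Pooled: Diet T 54.8% vs Diet V 63.3%; Diet V is higher overall.

Diet V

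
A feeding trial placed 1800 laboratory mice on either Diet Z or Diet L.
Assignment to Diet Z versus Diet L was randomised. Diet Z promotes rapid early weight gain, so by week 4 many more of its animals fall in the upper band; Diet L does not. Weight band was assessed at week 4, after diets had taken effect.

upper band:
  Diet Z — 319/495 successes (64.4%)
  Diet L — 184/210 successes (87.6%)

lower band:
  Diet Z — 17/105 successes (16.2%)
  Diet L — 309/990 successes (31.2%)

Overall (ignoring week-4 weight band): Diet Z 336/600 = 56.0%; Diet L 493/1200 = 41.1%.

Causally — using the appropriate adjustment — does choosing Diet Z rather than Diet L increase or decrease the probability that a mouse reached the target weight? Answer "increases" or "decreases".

Week-4 weight band is downstream of the diet. One should not condition on a consequence of treatment, so the overall rates are the right comparison.
Pooled: Diet Z 56.0% vs Diet L 41.1%; Diet Z is higher overall.

increases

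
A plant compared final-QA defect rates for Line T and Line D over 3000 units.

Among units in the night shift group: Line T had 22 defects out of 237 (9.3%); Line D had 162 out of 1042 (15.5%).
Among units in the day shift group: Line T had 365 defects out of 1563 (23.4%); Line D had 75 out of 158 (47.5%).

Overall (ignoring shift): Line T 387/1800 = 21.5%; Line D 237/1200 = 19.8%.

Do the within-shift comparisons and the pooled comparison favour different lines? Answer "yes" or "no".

Within each shift level (night shift 9.3% vs 15.5%; day shift 23.4% vs 47.5%), Line T has the lower rate every time. Pooled: 21.5% vs 19.8% — Line D has the lower rate overall. The two comparisons disagree.

yes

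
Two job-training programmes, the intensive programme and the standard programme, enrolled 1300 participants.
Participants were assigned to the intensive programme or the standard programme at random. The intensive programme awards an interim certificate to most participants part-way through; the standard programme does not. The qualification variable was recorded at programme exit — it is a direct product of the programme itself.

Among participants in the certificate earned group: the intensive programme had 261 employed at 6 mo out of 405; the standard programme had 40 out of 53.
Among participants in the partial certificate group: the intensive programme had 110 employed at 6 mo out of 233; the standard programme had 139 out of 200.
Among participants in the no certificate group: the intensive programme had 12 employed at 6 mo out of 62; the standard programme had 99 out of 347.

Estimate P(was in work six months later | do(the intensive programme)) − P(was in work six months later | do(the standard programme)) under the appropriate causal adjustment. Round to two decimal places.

The distribution of qualification attained during the programme is itself part of what the programme does — it is an intermediate outcome. Holding it fixed would remove that part of the effect; the total effect is the pooled difference.
The causal difference is the pooled difference: 0.547 − 0.463 = +0.084.

+0.08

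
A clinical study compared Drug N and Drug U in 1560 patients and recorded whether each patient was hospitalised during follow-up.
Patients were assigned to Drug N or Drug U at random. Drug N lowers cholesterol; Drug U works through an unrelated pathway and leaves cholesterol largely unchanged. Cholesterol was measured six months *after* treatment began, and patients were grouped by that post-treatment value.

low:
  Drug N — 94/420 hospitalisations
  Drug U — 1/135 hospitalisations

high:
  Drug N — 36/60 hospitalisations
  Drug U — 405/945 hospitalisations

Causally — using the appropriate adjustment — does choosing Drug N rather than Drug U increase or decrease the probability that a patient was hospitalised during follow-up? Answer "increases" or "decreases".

The cholesterol-specific comparison favours Drug U throughout, but the pooled figures favour Drug N. The question is whether to condition on cholesterol.
Stratifying would compare drugs among patients the drugs themselves sorted into cholesterol groups — a form of selection on an intermediate. The unconditioned pooled rates give the total causal effect.
Pooled: Drug N 27.1% vs Drug U 37.6%; Drug N is lower overall.

decreases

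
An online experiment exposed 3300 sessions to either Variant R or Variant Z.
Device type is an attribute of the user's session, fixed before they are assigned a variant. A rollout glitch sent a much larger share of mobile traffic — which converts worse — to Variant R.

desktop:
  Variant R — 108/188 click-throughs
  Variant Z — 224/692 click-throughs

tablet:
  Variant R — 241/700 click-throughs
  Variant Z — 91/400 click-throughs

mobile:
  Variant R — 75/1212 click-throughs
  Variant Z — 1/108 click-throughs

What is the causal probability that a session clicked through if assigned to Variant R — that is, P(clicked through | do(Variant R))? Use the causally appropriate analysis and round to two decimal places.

0.29

The device type-specific comparison favours Variant R throughout, but the pooled figures favour Variant Z. The question is whether to condition on device type.
Device type differs across variants for reasons unrelated to any effect of the variant itself, and it separately predicts the outcome — a classic confounder. We must compare within device type levels.
Standardising Variant R to the population device type mix: 0.267·108/188 + 0.333·241/700 + 0.400·75/1212 = 0.293.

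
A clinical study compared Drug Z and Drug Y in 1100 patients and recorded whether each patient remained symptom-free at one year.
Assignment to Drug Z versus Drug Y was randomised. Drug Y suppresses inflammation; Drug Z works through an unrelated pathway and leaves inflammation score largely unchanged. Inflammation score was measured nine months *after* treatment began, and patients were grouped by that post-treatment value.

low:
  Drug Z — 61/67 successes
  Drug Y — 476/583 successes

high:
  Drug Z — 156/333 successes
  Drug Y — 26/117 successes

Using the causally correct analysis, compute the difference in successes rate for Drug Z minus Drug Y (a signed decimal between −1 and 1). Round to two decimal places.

The inflammation score-specific comparison favours Drug Z throughout, but the pooled figures favour Drug Y. The question is whether to condition on inflammation score.
Inflammation score is recorded after the drug and is itself shifted by it — it sits on the causal path from drug to outcome. Conditioning on a mediator would strip out part of the effect we want; the pooled comparison gives the total causal effect.
The causal difference is the pooled difference: 0.542 − 0.717 = -0.175.

-0.17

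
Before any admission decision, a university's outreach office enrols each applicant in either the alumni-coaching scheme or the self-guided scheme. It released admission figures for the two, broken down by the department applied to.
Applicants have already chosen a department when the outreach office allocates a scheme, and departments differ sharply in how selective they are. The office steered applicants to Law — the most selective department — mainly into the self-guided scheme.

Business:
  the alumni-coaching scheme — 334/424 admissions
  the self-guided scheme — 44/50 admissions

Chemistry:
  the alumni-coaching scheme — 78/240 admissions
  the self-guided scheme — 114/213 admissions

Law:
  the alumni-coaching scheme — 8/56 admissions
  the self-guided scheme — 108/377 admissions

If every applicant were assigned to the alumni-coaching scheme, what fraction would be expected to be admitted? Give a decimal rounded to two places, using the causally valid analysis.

The stratified and pooled comparisons disagree (the self-guided scheme wins within each department; the alumni-coaching scheme wins overall), so the answer turns on the causal role of department.
Department satisfies the back-door criterion: it is not a descendant of the outreach scheme, and it blocks the spurious path from outreach scheme to outcome. Adjusting for it (i.e., using the within-department rates) gives the causal effect.
Standardising the alumni-coaching scheme to the population department mix: 0.349·334/424 + 0.333·78/240 + 0.318·8/56 = 0.428.

0.43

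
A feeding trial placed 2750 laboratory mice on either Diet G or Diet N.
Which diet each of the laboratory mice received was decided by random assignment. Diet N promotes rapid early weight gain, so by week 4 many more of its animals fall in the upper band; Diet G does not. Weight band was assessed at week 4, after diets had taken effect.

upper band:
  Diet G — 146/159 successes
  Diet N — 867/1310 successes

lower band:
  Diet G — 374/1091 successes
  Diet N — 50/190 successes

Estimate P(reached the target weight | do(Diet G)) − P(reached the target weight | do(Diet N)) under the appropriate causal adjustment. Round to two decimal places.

-0.20

The week-4 weight band-specific comparison favours Diet G throughout, but the pooled figures favour Diet N. The question is whether to condition on week-4 weight band.
The distribution of week-4 weight band is itself part of what the diet does — it is an intermediate outcome. Holding it fixed would remove that part of the effect; the total effect is the pooled difference.
The causal difference is the pooled difference: 0.416 − 0.611 = -0.195.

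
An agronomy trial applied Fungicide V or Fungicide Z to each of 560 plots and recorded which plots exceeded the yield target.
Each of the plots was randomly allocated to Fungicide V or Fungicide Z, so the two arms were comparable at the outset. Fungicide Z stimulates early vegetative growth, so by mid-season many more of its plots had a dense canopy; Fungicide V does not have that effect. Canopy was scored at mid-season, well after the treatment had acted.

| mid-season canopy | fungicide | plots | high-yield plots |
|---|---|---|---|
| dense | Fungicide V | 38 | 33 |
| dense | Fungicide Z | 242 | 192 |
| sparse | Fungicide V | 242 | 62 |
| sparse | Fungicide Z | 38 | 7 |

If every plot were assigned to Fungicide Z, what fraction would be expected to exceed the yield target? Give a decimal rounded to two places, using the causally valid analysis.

The distribution of mid-season canopy is itself part of what the fungicide does — it is an intermediate outcome. Holding it fixed would remove that part of the effect; the total effect is the pooled difference.
So P(outcome | do(Fungicide Z)) is just the pooled rate for Fungicide Z: 199/280 = 0.711.

0.71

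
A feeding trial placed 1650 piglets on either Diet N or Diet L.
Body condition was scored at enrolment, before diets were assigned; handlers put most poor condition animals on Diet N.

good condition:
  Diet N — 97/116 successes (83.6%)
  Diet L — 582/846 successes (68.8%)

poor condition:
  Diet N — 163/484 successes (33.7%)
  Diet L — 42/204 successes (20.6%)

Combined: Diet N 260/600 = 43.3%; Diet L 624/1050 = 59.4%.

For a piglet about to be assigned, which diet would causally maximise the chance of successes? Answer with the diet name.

Diet N

The stratified and pooled comparisons disagree (Diet N wins within each starting body condition; Diet L wins overall), so the answer turns on the causal role of starting body condition.
Starting body condition differs across diets for reasons unrelated to any effect of the diet itself, and it separately predicts the outcome — a classic confounder. We must compare within starting body condition levels.
Within each level — good condition: 83.6% vs 68.8%; poor condition: 33.7% vs 20.6% — Diet N is higher every time.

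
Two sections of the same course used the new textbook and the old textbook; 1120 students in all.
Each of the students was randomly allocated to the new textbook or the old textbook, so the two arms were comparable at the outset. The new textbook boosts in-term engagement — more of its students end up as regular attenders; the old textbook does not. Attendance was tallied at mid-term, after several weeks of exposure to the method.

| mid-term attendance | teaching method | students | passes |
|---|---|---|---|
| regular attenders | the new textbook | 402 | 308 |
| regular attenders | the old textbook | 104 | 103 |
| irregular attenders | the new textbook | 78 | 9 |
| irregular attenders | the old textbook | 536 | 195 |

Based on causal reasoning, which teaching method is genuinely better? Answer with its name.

The distribution of mid-term attendance is itself part of what the teaching method does — it is an intermediate outcome. Holding it fixed would remove that part of the effect; the total effect is the pooled difference.
Pooled: the new textbook 66.0% vs the old textbook 46.6%; the new textbook is higher overall.

the new textbook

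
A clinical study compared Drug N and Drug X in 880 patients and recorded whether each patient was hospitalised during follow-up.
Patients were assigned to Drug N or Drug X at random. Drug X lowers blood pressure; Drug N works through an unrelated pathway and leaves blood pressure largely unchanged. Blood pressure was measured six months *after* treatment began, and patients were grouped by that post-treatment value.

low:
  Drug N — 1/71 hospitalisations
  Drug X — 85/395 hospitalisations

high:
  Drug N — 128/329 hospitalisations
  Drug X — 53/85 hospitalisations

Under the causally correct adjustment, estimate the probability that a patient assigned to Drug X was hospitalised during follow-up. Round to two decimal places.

0.29

Drug N is lower inside every blood pressure stratum but Drug X is lower in aggregate. Whether to stratify depends on how blood pressure relates to the drug.
Stratifying would compare drugs among patients the drugs themselves sorted into blood pressure groups — a form of selection on an intermediate. The unconditioned pooled rates give the total causal effect.
So P(outcome | do(Drug X)) is just the pooled rate for Drug X: 138/480 = 0.287.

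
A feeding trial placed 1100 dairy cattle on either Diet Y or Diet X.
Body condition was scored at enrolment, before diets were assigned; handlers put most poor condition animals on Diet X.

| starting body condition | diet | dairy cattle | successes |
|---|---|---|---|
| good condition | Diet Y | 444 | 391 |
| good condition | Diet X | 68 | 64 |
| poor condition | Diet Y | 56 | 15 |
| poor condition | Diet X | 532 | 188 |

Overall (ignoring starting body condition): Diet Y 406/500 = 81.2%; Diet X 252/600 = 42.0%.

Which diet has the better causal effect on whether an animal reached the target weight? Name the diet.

Diet X is higher inside every starting body condition stratum but Diet Y is higher in aggregate. Whether to stratify depends on how starting body condition relates to the diet.
Here starting body condition is a common cause — it drives both which diet a case falls under and the outcome. The crude comparison mixes populations; the stratum-specific rates are the causally relevant ones.
Within each level — good condition: 88.1% vs 94.1%; poor condition: 26.8% vs 35.3% — Diet X is higher every time.

Diet X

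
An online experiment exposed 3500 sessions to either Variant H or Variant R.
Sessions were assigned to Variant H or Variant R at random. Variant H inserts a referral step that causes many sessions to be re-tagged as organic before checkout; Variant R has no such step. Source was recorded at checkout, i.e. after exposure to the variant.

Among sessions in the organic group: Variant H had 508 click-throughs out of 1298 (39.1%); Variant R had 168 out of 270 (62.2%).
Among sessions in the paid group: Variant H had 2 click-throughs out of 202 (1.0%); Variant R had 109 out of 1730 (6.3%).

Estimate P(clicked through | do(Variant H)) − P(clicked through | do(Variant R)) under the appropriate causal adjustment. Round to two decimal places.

Traffic source is downstream of the variant. One should not condition on a consequence of treatment, so the overall rates are the right comparison.
The causal difference is the pooled difference: 0.340 − 0.139 = +0.202.

+0.20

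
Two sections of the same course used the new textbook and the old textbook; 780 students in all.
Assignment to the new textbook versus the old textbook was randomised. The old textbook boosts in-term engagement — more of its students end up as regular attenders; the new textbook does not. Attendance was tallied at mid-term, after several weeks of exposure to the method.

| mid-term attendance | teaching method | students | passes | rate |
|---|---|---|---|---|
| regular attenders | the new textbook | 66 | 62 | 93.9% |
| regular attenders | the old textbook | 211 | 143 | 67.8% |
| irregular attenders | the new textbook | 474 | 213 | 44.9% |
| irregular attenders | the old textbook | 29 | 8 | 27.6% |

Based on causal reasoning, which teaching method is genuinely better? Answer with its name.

Because the teaching method influences mid-term attendance, mid-term attendance is a post-treatment mediator, not a confounder. Stratifying on it would bias the estimate; the causal effect is the crude pooled difference.
Pooled: the new textbook 50.9% vs the old textbook 62.9%; the old textbook is higher overall.

the old textbook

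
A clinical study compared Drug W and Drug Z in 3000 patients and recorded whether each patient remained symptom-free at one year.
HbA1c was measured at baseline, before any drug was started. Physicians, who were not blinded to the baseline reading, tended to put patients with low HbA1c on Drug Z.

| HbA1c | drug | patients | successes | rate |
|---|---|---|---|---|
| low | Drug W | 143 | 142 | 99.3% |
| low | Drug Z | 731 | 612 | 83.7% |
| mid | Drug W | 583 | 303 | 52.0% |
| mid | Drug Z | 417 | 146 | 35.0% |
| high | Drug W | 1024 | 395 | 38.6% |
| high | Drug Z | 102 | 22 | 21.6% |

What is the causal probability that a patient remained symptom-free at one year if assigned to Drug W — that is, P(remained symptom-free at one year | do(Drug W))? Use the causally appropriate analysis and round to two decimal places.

0.61

The stratified and pooled comparisons disagree (Drug W wins within each HbA1c; Drug Z wins overall), so the answer turns on the causal role of HbA1c.
HbA1c differs across drugs for reasons unrelated to any effect of the drug itself, and it separately predicts the outcome — a classic confounder. We must compare within HbA1c levels.
Standardising Drug W to the population HbA1c mix: 0.291·142/143 + 0.333·303/583 + 0.375·395/1024 = 0.607.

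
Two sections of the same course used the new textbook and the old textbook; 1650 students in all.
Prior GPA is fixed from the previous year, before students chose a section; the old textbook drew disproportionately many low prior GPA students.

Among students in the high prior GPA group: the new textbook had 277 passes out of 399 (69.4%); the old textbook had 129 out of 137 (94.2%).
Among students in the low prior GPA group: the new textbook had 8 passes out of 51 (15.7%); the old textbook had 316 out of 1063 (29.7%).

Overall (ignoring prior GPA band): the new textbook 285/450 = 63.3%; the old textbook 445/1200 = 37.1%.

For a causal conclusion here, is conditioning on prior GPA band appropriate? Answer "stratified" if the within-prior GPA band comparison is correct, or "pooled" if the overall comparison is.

stratified

The prior GPA band-specific comparison favours the old textbook throughout, but the pooled figures favour the new textbook. The question is whether to condition on prior GPA band.
Prior GPA band satisfies the back-door criterion: it is not a descendant of the teaching method, and it blocks the spurious path from teaching method to outcome. Adjusting for it (i.e., using the within-prior GPA band rates) gives the causal effect.
Within each level — high prior GPA: 69.4% vs 94.2%; low prior GPA: 15.7% vs 29.7% — the old textbook is higher every time.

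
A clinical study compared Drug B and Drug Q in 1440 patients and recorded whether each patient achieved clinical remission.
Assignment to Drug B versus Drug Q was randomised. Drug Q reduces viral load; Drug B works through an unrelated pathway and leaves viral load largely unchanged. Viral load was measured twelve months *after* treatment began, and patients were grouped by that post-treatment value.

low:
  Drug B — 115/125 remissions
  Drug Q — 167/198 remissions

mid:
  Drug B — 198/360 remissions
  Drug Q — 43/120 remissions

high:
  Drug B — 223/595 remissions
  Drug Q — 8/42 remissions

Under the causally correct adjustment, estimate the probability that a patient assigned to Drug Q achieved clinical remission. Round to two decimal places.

0.61

Because the drug influences viral load, viral load is a post-treatment mediator, not a confounder. Stratifying on it would bias the estimate; the causal effect is the crude pooled difference.
So P(outcome | do(Drug Q)) is just the pooled rate for Drug Q: 218/360 = 0.606.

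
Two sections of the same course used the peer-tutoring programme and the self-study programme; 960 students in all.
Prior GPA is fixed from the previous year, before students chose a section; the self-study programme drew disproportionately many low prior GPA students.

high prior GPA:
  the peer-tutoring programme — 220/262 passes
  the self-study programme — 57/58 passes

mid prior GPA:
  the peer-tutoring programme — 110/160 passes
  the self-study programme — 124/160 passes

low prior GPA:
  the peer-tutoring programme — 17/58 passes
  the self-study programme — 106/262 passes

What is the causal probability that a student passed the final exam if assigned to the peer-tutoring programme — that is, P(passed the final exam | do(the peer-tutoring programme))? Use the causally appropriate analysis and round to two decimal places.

The stratified and pooled comparisons disagree (the self-study programme wins within each prior GPA band; the peer-tutoring programme wins overall), so the answer turns on the causal role of prior GPA band.
The imbalance in prior GPA band arose from how students were allocated, not from anything the teaching method did; and prior GPA band independently affects the outcome. The pooled gap is confounded — condition on prior GPA band.
Standardising the peer-tutoring programme to the population prior GPA band mix: 0.333·220/262 + 0.333·110/160 + 0.333·17/58 = 0.607.

0.61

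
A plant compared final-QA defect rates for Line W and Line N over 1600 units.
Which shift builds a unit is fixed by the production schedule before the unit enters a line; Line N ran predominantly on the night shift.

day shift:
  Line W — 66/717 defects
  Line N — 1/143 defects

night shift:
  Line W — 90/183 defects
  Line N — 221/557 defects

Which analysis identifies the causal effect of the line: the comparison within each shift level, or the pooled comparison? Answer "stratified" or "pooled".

stratified

The imbalance in shift arose from how units were allocated, not from anything the line did; and shift independently affects the outcome. The pooled gap is confounded — condition on shift.
Within each level — day shift: 9.2% vs 0.7%; night shift: 49.2% vs 39.7% — Line N is lower every time.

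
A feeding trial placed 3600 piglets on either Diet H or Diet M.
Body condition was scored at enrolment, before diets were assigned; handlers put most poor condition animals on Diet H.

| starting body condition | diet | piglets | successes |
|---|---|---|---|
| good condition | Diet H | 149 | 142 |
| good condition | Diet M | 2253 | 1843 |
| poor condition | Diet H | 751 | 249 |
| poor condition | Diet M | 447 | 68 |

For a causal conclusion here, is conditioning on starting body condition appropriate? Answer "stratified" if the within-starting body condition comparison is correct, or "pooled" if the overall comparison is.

Within every starting body condition level Diet H has the higher rate, yet pooled Diet M does — Simpson's reversal.
The imbalance in starting body condition arose from how piglets were allocated, not from anything the diet did; and starting body condition independently affects the outcome. The pooled gap is confounded — condition on starting body condition.
Within each level — good condition: 95.3% vs 81.8%; poor condition: 33.2% vs 15.2% — Diet H is higher every time.

stratified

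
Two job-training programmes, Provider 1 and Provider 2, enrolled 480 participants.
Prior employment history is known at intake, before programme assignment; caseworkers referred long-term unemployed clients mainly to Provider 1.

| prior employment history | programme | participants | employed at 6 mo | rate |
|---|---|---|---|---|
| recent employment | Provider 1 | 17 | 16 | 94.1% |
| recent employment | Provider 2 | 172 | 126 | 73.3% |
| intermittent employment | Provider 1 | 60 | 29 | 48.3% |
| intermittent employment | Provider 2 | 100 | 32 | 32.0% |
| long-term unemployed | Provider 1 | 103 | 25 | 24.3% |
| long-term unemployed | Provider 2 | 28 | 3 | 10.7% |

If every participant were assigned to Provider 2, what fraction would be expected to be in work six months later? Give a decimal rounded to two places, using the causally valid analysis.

Nothing the programme does changes prior employment history; the imbalance is an allocation artefact. With prior employment history also predicting the outcome, the pooled figure is confounded, and the within-stratum comparison is the causal one.
Standardising Provider 2 to the population prior employment history mix: 0.394·126/172 + 0.333·32/100 + 0.273·3/28 = 0.424.

0.42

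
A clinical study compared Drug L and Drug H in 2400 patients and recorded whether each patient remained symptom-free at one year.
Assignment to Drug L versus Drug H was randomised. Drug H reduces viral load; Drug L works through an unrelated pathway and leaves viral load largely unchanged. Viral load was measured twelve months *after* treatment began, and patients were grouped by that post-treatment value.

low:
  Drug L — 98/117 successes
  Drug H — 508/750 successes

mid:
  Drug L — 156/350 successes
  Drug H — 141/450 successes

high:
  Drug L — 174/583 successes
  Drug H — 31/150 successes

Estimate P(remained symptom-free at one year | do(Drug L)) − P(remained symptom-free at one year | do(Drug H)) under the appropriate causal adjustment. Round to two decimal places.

Viral load is downstream of the drug. One should not condition on a consequence of treatment, so the overall rates are the right comparison.
The causal difference is the pooled difference: 0.408 − 0.504 = -0.096.

-0.10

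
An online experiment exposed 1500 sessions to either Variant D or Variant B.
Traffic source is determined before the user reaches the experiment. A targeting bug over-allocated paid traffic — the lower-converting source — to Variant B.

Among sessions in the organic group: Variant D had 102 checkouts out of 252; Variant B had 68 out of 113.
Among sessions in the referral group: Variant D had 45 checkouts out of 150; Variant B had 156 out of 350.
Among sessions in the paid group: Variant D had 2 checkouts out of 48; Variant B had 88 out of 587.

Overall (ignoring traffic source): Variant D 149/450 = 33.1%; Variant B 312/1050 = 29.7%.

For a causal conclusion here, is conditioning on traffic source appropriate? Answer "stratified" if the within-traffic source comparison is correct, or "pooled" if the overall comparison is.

Traffic source is set before the variant has any effect — it is not caused by the variant — and it independently drives the outcome. That makes it a confounder, so the causal comparison is within traffic source levels.
Within each level — organic: 40.5% vs 60.2%; referral: 30.0% vs 44.6%; paid: 4.2% vs 15.0% — Variant B is higher every time.

stratified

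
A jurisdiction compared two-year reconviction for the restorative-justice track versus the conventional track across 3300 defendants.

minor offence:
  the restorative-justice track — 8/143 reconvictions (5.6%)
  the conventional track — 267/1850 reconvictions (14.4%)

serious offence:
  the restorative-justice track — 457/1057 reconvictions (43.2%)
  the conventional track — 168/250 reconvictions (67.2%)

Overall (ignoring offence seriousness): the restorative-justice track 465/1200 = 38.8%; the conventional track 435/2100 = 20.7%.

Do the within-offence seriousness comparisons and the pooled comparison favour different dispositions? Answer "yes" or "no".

Within each offence seriousness level (minor offence 5.6% vs 14.4%; serious offence 43.2% vs 67.2%), the restorative-justice track has the lower rate every time. Pooled: 38.8% vs 20.7% — the conventional track has the lower rate overall. The two comparisons disagree.

yes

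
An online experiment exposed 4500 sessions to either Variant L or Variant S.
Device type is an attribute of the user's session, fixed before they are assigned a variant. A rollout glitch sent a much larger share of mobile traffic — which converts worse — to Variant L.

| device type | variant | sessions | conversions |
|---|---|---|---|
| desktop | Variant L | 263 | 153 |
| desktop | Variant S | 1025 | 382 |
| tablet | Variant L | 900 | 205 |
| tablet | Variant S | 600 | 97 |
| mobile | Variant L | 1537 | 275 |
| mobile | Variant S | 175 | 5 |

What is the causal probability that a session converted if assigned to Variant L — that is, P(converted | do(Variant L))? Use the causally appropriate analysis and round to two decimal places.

The device type-specific comparison favours Variant L throughout, but the pooled figures favour Variant S. The question is whether to condition on device type.
The imbalance in device type arose from how sessions were allocated, not from anything the variant did; and device type independently affects the outcome. The pooled gap is confounded — condition on device type.
Standardising Variant L to the population device type mix: 0.286·153/263 + 0.333·205/900 + 0.380·275/1537 = 0.311.

0.31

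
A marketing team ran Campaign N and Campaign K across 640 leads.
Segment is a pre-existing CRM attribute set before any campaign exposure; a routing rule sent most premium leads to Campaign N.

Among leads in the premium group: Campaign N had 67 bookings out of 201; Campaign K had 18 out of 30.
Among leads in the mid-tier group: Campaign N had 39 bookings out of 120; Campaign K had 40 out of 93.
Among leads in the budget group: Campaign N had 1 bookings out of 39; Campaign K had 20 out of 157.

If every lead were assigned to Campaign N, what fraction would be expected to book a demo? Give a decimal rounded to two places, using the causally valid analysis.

0.24

Here customer segment is a common cause — it drives both which campaign a case falls under and the outcome. The crude comparison mixes populations; the stratum-specific rates are the causally relevant ones.
Standardising Campaign N to the population customer segment mix: 0.361·67/201 + 0.333·39/120 + 0.306·1/39 = 0.236.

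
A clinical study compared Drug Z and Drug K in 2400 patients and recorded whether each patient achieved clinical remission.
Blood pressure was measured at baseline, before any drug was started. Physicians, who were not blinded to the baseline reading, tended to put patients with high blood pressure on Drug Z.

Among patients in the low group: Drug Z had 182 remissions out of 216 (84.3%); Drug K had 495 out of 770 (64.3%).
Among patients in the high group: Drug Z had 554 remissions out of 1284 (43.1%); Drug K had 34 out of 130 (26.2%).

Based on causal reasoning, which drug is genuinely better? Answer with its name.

Within every blood pressure level Drug Z has the higher rate, yet pooled Drug K does — Simpson's reversal.
Since blood pressure is a pre-existing factor (not a product of the drug) and it affects the outcome on its own, it is a confounder. The stratified rates, not the pooled rate, identify the causal effect.
Within each level — low: 84.3% vs 64.3%; high: 43.1% vs 26.2% — Drug Z is higher every time.

Drug Z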